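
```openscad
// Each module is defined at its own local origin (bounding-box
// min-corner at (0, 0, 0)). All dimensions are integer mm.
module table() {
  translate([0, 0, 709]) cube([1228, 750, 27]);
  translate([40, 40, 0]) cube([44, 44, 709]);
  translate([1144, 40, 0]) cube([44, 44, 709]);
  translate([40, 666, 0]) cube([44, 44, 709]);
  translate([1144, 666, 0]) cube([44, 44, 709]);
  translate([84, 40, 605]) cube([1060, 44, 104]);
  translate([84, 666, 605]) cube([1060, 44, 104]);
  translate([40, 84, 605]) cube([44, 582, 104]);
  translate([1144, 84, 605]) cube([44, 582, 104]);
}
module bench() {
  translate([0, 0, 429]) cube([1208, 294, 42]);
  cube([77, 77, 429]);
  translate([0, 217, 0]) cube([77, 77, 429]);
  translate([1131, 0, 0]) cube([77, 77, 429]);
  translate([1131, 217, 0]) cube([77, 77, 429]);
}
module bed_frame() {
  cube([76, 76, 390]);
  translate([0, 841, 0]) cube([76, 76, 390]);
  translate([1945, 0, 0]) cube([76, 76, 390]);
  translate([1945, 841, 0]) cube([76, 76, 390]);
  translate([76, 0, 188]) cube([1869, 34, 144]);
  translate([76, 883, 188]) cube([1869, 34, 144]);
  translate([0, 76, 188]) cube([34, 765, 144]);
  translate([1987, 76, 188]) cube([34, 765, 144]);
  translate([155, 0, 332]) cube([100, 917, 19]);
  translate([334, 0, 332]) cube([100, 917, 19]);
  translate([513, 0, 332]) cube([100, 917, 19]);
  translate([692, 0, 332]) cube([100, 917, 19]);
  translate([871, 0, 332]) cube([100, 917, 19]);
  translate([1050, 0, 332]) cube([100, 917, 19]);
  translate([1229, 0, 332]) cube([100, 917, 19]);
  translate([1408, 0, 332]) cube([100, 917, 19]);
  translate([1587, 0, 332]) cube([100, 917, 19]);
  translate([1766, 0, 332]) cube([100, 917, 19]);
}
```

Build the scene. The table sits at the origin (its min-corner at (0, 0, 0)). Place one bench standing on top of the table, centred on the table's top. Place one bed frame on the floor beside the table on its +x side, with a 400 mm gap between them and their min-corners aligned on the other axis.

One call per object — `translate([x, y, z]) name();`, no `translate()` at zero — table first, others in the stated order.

table();
translate([10, 228, 736]) bench();
translate([1628, 0, 0]) bed_frame();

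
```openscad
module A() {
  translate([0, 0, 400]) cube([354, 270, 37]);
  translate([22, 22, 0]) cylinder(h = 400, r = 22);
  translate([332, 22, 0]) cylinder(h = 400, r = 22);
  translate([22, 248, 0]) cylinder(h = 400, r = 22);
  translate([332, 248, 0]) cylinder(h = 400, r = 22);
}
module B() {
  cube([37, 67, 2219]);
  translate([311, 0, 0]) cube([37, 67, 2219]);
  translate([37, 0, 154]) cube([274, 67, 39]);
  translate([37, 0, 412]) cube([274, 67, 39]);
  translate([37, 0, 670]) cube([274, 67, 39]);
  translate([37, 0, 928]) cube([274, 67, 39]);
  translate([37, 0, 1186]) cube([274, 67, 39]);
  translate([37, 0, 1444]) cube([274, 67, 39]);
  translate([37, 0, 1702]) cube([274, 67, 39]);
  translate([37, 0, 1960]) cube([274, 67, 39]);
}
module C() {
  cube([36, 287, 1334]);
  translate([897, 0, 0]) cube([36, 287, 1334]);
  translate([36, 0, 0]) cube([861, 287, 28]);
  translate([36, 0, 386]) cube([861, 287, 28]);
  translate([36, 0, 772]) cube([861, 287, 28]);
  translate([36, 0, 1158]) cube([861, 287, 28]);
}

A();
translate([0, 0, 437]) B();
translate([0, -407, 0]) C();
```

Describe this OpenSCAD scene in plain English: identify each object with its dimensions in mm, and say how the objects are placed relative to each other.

A is a simple wooden stool: a rectangular seat 354 mm (x) by 270 mm (y), 37 mm thick, top face at z = 437 mm, on four round legs, each 44 mm in diameter. The legs rest on z = 0, each leg's axis is inset half a diameter from the nearest pair of seat edges (so the leg's bounding box is flush with the corner).

B is a straight ladder. Two 37×67 mm vertical rails, 2219 mm tall, stand 348 mm apart (outside-to-outside) with their front faces coplanar on the −y side. 8 rungs, each 67 mm deep and 39 mm tall, span between the inner faces of the rails, front faces flush with the rails. The lowest rung's underside is at z = 154 mm and rungs are spaced 258 mm apart (underside to underside).

C is a bookshelf 933 mm wide overall, 287 mm deep and 1334 mm tall. The two sides are 36 mm thick vertical panels. 4 horizontal shelves of 28 mm thickness span between the inner faces of the sides; the lowest shelf sits on the floor and shelves are stacked with a clear vertical gap of 358 mm between each pair.

The ladder is on top of the stool. The bookshelf is on the floor beside the stool on its −y side.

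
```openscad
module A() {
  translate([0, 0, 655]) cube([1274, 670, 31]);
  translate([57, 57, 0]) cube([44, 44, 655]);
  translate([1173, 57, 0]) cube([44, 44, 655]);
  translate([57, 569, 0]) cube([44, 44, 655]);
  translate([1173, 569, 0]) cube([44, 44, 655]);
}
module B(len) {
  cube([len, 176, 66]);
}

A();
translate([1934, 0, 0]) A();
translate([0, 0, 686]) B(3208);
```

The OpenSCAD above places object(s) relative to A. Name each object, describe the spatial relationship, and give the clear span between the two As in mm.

Second table starts at x = 1934; first ends at x = 1274; clear span = 1934 − 1274 = 660 mm.

A is a table. B is a beam. A beam spans the tops of two tables. The clear span between the two tables is 660 mm.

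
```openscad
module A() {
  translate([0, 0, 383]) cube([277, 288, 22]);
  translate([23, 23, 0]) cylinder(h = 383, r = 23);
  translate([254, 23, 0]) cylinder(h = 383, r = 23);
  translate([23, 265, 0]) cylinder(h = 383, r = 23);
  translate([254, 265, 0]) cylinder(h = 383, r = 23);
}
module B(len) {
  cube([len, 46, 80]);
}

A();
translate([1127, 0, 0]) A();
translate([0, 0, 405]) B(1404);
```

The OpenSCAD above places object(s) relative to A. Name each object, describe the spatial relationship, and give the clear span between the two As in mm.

Second stool starts at x = 1127; first ends at x = 277; clear span = 1127 − 277 = 850 mm.

A is a stool. B is a beam. A beam spans the tops of two stools. The clear span between the two stools is 850 mm.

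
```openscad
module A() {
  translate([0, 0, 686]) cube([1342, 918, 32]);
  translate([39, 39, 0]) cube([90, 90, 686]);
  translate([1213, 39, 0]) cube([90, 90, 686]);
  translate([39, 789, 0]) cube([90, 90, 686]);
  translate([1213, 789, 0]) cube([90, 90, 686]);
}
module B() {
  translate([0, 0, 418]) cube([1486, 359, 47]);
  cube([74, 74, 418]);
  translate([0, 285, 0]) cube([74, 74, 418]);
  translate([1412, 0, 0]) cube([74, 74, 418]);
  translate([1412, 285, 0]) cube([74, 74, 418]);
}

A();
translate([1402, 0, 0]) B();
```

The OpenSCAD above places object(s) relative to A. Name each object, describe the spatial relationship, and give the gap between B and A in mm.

A is a table. B is a bench. The bench is on the floor beside the table on its +x side. The gap between the bench and the table is 60 mm.

The bench's nearest face is 60 mm from the table's +x face.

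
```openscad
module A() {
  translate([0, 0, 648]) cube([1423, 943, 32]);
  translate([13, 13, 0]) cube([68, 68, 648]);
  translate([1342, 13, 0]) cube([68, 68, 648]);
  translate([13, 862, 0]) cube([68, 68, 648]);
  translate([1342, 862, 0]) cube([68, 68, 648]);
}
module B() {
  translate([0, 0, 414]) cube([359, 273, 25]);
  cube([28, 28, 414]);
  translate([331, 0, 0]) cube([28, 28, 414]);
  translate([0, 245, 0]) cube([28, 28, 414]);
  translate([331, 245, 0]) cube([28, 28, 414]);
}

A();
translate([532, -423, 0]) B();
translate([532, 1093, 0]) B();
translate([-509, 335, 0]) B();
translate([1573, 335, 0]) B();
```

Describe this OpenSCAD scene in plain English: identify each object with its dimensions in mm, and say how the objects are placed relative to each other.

A is a table: top 1423 mm (x) × 943 mm (y), 32 mm thick, upper face at z = 680 mm, on four 68×68 mm square legs, each inset 13 mm from the nearest pair of top edges, running from z = 0 to the bottom of the top.

B is a four-legged stool. The seat is 359×273 mm, 25 mm thick, top at z = 439 mm. It stands on four square legs, each 28×28 mm in cross-section, from z = 0 to the seat underside, each flush with a corner of the seat.

Four stools sit around the table at the −y, +y, −x, +x sides.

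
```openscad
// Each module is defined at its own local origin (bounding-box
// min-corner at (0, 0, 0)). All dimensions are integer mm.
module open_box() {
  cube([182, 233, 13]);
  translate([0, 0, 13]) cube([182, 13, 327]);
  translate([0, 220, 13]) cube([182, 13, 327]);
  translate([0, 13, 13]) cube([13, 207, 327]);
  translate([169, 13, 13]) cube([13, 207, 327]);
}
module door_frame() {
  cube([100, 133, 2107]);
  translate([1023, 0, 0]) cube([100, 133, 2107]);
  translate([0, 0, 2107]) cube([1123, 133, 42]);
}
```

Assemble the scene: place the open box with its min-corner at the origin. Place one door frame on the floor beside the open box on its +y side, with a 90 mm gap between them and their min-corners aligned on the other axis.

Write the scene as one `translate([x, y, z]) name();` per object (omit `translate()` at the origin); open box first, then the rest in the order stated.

open_box();
translate([0, 323, 0]) door_frame();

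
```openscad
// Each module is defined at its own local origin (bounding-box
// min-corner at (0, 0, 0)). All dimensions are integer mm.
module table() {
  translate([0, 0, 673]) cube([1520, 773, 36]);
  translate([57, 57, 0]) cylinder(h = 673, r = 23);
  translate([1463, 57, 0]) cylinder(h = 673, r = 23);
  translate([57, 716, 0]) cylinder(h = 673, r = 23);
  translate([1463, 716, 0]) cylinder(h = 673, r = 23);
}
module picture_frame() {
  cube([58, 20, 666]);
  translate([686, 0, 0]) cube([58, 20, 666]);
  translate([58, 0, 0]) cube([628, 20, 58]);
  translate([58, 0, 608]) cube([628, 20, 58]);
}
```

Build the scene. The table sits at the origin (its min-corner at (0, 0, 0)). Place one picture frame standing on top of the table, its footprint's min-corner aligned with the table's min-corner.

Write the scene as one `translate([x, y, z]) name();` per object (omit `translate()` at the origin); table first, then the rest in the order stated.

table();
translate([0, 0, 709]) picture_frame();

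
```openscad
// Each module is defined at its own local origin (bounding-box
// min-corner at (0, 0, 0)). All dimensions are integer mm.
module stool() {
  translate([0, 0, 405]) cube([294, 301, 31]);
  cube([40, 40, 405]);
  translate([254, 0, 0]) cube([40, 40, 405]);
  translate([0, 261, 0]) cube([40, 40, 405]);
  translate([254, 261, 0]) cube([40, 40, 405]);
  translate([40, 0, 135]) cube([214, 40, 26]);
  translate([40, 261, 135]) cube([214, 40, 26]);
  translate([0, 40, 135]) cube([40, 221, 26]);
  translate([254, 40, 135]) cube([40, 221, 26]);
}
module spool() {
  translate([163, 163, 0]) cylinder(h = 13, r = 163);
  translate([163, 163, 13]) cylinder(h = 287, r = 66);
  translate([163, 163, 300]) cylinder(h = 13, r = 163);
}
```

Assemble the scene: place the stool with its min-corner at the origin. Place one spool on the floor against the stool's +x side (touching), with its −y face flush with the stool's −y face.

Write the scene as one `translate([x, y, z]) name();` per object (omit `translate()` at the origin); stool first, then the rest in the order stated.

stool();
translate([294, 0, 0]) spool();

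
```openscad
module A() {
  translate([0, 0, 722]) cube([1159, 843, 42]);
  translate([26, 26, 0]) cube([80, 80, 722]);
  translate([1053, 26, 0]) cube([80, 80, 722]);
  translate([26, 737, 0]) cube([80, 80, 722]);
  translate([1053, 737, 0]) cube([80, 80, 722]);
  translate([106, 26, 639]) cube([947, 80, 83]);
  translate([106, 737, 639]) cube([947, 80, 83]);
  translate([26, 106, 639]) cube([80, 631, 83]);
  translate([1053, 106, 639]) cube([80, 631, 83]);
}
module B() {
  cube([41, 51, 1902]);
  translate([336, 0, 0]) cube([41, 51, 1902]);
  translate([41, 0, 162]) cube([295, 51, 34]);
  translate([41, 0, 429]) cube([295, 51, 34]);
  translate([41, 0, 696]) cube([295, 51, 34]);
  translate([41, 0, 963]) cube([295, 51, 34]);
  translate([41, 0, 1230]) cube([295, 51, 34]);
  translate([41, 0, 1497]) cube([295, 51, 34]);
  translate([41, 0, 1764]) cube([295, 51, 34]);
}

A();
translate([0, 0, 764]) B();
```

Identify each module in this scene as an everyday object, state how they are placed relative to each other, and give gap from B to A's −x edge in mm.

A is a table. B is a ladder. The ladder is on top of the table. The gap from the ladder to the table's −x edge is 0 mm.

The ladder's min-x is at 0; the table's min-x is 0; gap = 0 mm.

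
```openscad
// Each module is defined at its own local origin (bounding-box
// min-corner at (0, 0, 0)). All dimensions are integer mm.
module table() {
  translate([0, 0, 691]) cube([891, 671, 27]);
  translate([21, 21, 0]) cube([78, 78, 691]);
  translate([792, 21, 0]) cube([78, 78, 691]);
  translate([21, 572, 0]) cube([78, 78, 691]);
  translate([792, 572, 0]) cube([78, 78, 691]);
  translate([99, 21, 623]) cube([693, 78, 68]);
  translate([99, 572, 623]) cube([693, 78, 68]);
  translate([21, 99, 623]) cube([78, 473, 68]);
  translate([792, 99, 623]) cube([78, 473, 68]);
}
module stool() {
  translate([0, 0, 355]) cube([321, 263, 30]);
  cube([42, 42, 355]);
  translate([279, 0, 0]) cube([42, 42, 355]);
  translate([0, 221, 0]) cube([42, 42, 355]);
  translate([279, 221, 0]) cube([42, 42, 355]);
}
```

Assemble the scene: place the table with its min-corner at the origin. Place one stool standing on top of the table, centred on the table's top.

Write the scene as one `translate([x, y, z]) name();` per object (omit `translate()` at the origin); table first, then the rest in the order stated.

table();
translate([285, 204, 718]) stool();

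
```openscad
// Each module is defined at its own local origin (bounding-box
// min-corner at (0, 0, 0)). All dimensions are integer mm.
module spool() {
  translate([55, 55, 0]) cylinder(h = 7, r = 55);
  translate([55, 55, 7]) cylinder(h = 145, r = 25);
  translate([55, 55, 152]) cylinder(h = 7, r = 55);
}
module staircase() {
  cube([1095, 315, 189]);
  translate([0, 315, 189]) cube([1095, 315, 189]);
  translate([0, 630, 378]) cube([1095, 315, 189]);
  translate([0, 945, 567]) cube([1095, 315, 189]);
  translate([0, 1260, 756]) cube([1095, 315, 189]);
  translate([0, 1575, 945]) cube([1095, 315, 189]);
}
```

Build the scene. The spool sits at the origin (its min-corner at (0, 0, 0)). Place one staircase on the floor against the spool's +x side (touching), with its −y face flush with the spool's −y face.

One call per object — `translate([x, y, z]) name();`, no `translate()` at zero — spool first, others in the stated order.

spool();
translate([110, 0, 0]) staircase();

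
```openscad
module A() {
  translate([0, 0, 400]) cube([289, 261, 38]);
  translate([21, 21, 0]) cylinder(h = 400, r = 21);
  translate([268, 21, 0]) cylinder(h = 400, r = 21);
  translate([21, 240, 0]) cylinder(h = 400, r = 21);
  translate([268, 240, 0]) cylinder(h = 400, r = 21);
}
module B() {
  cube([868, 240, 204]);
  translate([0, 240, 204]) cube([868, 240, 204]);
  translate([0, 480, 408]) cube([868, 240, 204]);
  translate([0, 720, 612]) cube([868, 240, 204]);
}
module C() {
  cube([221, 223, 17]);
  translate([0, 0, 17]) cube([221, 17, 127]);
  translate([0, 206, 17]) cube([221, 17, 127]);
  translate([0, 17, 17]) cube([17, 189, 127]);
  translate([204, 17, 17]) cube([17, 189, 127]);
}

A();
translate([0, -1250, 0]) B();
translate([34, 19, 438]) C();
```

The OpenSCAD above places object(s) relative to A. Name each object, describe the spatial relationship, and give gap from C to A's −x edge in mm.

The open box's min-x is at 34; the stool's min-x is 0; gap = 34 mm.

A is a stool. B is a staircase. C is an open box. The staircase is on the floor beside the stool on its −y side. The open box is on top of the stool, centred. The gap from the open box to the stool's −x edge is 34 mm.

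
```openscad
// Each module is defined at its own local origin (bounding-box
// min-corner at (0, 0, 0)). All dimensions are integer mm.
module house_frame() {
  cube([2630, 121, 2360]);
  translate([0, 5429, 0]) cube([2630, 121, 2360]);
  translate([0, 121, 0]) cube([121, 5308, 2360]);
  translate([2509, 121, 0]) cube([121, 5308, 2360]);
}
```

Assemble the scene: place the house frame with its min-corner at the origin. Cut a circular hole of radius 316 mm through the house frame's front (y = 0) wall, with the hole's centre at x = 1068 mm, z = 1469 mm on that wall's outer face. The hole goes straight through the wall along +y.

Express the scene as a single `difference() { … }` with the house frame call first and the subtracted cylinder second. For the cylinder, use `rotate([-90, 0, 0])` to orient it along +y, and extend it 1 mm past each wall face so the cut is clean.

difference() {
  house_frame();
  translate([1068, -1, 1469]) rotate([-90, 0, 0]) cylinder(h = 123, r = 316);
}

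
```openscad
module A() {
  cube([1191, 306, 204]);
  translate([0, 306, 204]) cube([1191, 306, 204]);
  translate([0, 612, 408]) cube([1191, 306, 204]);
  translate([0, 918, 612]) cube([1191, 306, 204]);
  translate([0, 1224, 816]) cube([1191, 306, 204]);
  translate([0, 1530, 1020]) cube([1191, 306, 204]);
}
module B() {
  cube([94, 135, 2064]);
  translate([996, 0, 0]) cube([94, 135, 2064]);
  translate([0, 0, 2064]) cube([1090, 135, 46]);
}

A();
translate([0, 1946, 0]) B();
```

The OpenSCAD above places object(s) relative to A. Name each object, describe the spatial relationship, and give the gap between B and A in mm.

The door frame's nearest face is 110 mm from the staircase's +y face.

A is a staircase. B is a door frame. The door frame is on the floor beside the staircase on its +y side. The gap between the door frame and the staircase is 110 mm.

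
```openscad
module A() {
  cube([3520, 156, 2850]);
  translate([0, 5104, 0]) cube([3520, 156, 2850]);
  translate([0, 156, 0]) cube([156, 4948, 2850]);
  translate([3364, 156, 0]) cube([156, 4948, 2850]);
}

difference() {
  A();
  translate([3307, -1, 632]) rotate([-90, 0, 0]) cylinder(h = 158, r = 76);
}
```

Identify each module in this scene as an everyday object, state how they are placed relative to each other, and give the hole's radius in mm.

A is a house frame. The house frame has a circular hole through its front wall. The hole's radius is 76 mm.

The subtracted cylinder has r = 76 mm.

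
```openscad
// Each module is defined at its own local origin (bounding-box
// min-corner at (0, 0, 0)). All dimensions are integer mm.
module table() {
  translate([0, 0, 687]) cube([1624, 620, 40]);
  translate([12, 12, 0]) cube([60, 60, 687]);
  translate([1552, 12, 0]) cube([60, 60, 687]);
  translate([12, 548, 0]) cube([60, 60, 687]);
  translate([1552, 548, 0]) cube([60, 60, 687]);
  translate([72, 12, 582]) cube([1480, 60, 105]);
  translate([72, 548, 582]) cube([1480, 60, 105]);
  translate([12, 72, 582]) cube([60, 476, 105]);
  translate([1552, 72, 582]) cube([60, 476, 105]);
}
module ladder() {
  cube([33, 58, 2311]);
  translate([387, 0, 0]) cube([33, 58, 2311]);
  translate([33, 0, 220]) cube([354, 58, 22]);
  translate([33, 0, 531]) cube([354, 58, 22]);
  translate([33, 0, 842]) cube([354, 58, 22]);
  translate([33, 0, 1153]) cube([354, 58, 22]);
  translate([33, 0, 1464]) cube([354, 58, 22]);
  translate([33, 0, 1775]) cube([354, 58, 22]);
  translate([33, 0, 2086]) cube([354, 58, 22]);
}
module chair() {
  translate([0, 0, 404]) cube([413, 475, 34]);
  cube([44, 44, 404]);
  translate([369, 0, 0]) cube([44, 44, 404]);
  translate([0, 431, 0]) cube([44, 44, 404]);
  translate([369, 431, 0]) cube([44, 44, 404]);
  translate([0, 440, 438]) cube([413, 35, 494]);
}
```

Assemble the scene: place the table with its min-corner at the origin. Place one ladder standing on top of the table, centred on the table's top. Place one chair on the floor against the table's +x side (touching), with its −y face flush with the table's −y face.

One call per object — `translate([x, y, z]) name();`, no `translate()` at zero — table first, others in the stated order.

table();
translate([602, 281, 727]) ladder();
translate([1624, 0, 0]) chair();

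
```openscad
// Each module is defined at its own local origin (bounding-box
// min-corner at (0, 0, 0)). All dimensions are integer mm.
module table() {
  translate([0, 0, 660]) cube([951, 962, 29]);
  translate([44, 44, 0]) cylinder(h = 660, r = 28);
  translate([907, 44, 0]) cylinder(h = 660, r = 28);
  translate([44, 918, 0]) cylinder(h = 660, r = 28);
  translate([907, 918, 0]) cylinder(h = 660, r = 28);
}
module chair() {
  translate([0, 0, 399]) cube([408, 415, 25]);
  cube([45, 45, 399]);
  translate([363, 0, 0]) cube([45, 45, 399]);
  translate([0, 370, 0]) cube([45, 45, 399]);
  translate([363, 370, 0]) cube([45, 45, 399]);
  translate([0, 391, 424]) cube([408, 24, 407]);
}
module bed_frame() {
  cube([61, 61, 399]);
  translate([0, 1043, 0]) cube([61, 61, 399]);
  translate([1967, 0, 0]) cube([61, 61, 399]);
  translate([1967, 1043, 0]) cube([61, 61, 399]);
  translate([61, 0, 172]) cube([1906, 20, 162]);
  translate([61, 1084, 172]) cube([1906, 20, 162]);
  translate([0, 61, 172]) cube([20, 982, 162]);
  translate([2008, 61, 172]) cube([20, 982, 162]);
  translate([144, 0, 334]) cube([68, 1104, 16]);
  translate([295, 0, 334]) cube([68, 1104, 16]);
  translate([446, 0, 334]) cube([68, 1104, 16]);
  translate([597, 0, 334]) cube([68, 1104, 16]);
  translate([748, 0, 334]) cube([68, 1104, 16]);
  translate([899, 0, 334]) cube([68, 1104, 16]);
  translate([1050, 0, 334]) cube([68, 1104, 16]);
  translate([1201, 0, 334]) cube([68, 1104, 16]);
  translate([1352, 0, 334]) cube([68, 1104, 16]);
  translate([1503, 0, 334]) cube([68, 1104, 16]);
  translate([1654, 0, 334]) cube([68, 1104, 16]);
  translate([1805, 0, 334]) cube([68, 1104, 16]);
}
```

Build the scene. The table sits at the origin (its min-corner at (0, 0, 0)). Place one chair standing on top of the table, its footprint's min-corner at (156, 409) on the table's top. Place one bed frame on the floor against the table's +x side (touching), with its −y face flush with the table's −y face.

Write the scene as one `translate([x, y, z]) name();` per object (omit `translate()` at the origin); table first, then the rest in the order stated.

table();
translate([156, 409, 689]) chair();
translate([951, 0, 0]) bed_frame();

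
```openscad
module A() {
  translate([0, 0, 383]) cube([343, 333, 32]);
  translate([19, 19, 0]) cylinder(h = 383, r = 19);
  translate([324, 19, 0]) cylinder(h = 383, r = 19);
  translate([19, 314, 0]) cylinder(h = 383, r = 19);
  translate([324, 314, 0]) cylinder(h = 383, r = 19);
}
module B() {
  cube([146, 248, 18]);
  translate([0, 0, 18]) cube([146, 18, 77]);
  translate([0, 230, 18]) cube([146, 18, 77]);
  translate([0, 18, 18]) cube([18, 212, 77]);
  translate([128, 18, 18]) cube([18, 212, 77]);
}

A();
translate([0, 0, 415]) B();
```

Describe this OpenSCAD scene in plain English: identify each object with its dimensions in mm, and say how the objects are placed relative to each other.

A is a four-legged stool. The seat is 343×333 mm, 32 mm thick, top at z = 415 mm. It stands on four round legs, each 38 mm in diameter, from z = 0 to the seat underside, each leg's axis is inset half a diameter from the nearest pair of seat edges (so the leg's bounding box is flush with the corner).

B is an open storage box with external size 146×248×95 mm and wall thickness 18 mm (the base is also 18 mm thick). The base covers the whole footprint; the four walls stand on the base, with the y-facing walls full-width and the x-facing walls fitting between their inner faces.

The open box is on top of the stool.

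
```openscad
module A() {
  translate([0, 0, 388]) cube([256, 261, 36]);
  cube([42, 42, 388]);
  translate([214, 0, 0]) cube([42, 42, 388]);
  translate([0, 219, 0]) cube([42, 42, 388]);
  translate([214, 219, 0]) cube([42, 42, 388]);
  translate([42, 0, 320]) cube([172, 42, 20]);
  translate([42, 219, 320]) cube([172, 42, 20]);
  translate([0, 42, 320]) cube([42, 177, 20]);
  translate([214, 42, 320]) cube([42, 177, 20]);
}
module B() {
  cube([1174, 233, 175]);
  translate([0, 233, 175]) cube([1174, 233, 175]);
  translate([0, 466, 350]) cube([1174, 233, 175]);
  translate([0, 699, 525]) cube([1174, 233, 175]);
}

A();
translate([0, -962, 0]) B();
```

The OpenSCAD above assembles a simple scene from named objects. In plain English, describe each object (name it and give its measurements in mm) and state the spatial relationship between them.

A is a four-legged stool. The seat is a 256×261×36 mm slab whose top surface is at z = 424 mm; four square legs, each 42×42 mm in cross-section, run from the floor (z = 0) to the underside of the seat, each flush with a corner of the seat. Four stretchers, 42 mm wide and 20 mm tall, connect adjacent legs with their undersides at z = 320 mm, each running between the inner faces of the legs it joins and aligned with the legs' outer faces on the other axis.

B is a run of 4 identical solid stair steps. Each tread is 1174×233 mm and each step block is 175 mm high. Step 1 rests on the floor; step k is offset from step 1 by (k−1)×233 mm in y and (k−1)×175 mm in z.

The staircase is on the floor beside the stool on its −y side.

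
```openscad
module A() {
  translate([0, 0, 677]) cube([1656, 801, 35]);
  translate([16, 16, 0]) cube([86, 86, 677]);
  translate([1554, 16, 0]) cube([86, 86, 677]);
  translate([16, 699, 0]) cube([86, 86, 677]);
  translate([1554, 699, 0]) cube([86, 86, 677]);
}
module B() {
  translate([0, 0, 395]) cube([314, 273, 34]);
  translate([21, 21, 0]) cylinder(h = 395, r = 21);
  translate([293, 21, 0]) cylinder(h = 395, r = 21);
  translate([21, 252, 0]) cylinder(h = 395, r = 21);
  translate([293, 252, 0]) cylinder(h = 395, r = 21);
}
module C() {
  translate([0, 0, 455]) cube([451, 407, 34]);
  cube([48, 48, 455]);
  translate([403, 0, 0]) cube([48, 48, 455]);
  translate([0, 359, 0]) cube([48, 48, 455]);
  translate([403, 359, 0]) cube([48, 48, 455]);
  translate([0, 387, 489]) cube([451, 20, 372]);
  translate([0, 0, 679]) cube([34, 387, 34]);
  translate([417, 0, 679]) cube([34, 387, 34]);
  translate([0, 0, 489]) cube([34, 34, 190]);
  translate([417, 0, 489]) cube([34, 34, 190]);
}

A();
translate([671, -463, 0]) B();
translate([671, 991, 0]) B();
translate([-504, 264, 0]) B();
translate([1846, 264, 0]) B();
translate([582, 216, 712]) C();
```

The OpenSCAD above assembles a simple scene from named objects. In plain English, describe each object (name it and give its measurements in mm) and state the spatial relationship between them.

A is a rectangular dining table. The top is 1656×801×35 mm with its upper surface at z = 712 mm. It stands on four 86×86 mm square legs, each inset 16 mm from the nearest pair of top edges, running from the floor to the underside of the top.

B is a four-legged stool. The seat is a 314×273×34 mm slab whose top surface is at z = 429 mm; four round legs, each 42 mm in diameter, run from the floor (z = 0) to the underside of the seat, each leg's axis is inset half a diameter from the nearest pair of seat edges (so the leg's bounding box is flush with the corner).

C is a chair: 451×407 mm seat, 34 mm thick, top at z = 489 mm, on four 48 mm square corner legs flush with the seat edges. A 20 mm thick backrest slab spans the full seat width, extending 372 mm above the seat top, its back face flush with the seat's +y edge. Two armrests of 34×34 mm section run along each side from the seat's front edge to the front of the backrest, top faces 224 mm above the seat top and outer faces flush with the seat's x-edges; a 34×34 mm post under the front of each armrest stands on the seat at the front corner.

Four stools sit around the table at the −y, +y, −x, +x sides. The chair is on top of the table.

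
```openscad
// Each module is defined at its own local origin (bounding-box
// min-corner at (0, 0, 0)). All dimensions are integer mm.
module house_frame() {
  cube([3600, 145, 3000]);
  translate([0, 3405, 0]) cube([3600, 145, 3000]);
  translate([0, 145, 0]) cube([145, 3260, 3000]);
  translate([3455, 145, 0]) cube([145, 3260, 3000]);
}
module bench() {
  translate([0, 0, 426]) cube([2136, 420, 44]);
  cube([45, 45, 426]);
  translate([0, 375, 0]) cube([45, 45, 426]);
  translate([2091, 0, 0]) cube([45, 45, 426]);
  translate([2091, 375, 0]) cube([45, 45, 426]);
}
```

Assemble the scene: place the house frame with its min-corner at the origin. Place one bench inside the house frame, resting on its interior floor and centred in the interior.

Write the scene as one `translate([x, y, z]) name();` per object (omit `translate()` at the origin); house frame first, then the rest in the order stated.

house_frame();
translate([732, 1565, 0]) bench();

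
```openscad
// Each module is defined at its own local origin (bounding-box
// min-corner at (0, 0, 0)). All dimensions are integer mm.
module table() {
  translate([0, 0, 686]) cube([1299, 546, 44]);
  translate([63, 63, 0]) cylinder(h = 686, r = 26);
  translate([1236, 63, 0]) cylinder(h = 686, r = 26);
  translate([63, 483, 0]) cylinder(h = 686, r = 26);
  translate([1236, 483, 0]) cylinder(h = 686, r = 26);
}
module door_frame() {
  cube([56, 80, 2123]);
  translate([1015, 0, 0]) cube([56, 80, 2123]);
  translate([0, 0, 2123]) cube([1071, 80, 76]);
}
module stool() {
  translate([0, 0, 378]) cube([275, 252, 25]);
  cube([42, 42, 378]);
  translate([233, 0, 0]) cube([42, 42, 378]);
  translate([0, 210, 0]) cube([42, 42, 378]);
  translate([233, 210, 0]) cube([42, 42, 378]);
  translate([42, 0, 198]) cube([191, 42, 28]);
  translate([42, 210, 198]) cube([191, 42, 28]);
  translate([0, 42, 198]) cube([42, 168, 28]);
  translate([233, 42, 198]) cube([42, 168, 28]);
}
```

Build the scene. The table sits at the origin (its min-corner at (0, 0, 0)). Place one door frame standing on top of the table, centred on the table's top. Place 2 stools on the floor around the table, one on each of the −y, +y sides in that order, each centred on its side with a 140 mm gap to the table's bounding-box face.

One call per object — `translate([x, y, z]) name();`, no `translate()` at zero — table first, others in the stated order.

table();
translate([114, 233, 730]) door_frame();
translate([512, -392, 0]) stool();
translate([512, 686, 0]) stool();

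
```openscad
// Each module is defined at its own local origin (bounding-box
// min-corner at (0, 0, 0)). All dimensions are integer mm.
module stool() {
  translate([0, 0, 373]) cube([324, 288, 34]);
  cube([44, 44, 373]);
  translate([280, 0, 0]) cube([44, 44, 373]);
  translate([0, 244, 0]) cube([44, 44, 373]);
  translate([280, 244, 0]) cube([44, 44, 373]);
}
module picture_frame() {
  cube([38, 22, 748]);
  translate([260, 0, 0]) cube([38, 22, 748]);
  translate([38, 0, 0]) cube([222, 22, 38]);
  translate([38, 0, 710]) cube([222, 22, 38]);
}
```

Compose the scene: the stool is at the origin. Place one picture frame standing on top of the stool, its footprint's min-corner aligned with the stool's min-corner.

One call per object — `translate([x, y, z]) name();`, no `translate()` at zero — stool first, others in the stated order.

stool();
translate([0, 0, 407]) picture_frame();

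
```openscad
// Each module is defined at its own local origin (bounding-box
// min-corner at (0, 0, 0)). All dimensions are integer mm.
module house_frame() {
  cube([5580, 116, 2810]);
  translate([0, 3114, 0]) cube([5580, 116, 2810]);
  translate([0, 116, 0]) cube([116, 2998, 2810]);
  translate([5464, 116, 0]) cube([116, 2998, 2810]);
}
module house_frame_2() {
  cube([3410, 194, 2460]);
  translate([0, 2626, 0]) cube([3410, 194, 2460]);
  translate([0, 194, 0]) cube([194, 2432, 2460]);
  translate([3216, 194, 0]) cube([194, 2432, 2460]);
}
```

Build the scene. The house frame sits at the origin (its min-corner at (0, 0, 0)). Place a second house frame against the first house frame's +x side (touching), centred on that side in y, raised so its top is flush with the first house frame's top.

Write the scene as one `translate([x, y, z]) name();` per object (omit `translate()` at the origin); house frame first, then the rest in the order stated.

house_frame();
translate([5580, 205, 350]) house_frame_2();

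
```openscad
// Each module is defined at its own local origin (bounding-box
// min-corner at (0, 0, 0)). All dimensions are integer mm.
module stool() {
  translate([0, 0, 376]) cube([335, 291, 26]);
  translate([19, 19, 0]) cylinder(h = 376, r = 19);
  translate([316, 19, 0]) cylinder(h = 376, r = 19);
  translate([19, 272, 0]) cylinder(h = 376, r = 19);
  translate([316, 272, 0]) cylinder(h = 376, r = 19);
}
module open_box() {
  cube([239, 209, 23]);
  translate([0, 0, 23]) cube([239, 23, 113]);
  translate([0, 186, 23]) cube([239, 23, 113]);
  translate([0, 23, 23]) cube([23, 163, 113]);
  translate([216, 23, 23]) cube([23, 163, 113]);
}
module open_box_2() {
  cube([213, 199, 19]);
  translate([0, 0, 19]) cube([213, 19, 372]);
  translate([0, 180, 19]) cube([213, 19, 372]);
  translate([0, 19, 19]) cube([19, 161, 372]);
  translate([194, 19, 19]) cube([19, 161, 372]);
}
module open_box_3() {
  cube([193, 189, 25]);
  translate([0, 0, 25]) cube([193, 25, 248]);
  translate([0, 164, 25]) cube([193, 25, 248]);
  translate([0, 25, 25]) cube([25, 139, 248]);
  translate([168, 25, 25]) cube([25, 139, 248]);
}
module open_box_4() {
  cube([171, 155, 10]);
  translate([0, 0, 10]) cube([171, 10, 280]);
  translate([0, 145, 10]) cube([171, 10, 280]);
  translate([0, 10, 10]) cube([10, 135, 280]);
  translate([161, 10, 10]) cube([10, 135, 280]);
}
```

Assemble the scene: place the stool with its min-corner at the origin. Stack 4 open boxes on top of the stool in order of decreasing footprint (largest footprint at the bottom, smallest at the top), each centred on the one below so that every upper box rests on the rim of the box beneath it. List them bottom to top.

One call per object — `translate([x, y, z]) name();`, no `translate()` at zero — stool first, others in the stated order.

stool();
translate([48, 41, 402]) open_box();
translate([61, 46, 538]) open_box_2();
translate([71, 51, 929]) open_box_3();
translate([82, 68, 1202]) open_box_4();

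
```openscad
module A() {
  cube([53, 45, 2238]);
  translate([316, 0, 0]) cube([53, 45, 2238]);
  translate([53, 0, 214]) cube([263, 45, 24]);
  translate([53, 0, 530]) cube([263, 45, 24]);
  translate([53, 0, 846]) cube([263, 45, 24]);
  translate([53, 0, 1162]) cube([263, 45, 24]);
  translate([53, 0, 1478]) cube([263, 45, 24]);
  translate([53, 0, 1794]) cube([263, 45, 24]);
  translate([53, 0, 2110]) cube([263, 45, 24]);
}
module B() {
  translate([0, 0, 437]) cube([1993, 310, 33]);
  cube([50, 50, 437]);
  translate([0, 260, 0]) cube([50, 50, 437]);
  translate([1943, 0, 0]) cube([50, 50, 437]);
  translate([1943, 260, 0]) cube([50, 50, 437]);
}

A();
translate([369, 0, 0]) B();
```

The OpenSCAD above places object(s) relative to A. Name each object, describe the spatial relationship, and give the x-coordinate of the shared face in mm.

The ladder's +x face and the bench's −x face are both at x = 369 mm.

A is a ladder. B is a bench. The bench is against the ladder's +x side, with their −y faces flush. The x-coordinate of the shared face is 369 mm.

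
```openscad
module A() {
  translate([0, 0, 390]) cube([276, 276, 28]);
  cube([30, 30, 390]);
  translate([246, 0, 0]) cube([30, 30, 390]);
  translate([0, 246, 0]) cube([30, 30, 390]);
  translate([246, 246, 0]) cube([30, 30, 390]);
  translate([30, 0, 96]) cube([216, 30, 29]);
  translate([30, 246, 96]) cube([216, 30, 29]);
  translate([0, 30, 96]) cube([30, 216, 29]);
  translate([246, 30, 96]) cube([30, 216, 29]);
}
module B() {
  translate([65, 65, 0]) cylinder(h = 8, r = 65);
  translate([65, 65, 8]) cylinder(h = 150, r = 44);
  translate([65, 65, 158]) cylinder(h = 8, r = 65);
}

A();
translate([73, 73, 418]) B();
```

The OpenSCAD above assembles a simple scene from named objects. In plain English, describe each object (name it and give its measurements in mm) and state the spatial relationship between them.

A is a four-legged stool. The seat is a 276×276×28 mm slab whose top surface is at z = 418 mm; four square legs, each 30×30 mm in cross-section, run from the floor (z = 0) to the underside of the seat, each flush with a corner of the seat. Four stretchers, 30 mm wide and 29 mm tall, connect adjacent legs with their undersides at z = 96 mm, each running between the inner faces of the legs it joins and aligned with the legs' outer faces on the other axis.

B is a spool: two coaxial disc flanges of radius 65 mm and thickness 8 mm, joined by a core cylinder of radius 44 mm and height 150 mm. The lower flange rests on z = 0 and the three cylinders share a vertical axis.

The spool is on top of the stool, centred.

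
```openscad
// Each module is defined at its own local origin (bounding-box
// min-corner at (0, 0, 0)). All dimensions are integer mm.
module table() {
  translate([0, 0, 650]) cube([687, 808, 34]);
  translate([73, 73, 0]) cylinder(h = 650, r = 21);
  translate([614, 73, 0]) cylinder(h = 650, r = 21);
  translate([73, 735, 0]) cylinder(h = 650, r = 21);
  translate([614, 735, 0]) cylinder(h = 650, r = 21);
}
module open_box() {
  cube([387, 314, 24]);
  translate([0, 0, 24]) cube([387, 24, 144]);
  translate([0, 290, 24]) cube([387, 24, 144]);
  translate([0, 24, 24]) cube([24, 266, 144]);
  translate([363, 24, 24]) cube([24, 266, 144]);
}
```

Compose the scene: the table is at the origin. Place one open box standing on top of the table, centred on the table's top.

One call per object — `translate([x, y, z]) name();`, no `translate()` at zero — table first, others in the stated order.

table();
translate([150, 247, 684]) open_box();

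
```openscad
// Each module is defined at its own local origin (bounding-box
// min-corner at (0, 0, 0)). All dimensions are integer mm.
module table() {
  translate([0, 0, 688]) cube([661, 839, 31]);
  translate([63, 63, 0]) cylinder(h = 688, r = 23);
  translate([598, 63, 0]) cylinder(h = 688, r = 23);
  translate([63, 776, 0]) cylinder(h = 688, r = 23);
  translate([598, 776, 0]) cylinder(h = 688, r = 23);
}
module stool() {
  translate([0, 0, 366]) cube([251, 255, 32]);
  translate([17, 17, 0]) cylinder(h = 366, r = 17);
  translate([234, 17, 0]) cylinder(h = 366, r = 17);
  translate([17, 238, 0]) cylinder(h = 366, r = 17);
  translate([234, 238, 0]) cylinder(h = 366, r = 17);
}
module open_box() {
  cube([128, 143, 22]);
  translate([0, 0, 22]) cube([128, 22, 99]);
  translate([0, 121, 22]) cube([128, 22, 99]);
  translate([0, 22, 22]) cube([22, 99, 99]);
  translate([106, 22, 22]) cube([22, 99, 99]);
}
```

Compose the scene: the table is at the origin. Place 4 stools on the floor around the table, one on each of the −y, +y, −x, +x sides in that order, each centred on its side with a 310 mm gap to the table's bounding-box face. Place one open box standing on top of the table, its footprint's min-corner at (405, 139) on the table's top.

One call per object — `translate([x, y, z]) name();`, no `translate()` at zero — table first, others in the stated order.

table();
translate([205, -565, 0]) stool();
translate([205, 1149, 0]) stool();
translate([-561, 292, 0]) stool();
translate([971, 292, 0]) stool();
translate([405, 139, 719]) open_box();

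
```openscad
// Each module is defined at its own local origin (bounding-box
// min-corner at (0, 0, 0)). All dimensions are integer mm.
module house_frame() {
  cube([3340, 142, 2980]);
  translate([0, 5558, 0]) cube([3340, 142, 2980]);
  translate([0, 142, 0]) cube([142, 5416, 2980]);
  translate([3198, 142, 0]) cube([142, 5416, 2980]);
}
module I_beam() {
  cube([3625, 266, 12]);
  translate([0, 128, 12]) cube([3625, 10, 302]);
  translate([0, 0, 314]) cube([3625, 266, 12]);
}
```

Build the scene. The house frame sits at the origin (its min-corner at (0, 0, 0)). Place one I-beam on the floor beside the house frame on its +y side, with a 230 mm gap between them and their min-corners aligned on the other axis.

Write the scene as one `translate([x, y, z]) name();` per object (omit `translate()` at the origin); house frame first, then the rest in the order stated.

house_frame();
translate([0, 5930, 0]) I_beam();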